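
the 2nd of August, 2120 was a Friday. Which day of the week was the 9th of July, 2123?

Day-of-year of August 2, 2120: 215.
Day-of-year of July 9, 2123: 190.
2120 has 366 days, so 366 − 215 = 151 days remain in 2120.
Full years: 2121: 365; 2122: 365. Sum = 730.
Total: 151 + 730 + 190 = 1071 days.
1071 is a multiple of 7, so the 9th of July, 2123 falls on the same weekday: Friday.

Friday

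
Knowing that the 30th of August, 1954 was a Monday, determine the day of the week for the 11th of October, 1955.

Tuesday

August 30, 1954 → August 30, 1955: 365 days.
August 1955: 31 − 30 = 1 day remains.
Then September (30): 30 days.
October 1–11, 1955: 11 days.
Residual: 42 days.
Total: 407 days.
407 mod 7 = 1, so 1 day after Monday is Tuesday.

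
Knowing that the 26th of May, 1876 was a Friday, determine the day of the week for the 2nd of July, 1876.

May 1876: 31 − 26 = 5 days remain.
Then June (30): 30 days.
July 1–2, 1876: 2 days.
Total: 5 + 30 + 2 = 37 days.
37 mod 7 = 2, so 2 days after Friday is Sunday.

Sunday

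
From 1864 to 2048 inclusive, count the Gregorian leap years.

46

Years divisible by 4: 1864, 1868, …, 2048 — 47 in all.
Of these, 1900 is divisible by 100 but not 400, so not leap.
2000 is divisible by 400, so still leap.
Leap years: 47 − 1 = 46.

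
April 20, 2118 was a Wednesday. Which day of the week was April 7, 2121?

Monday

April 20, 2118 → April 20, 2119: 365 days.
April 20, 2119 → April 20, 2120: 366 days (2120 is a leap year).
April 2120: 30 − 20 = 10 days remain.
Then 11 full months totalling 335 days.
April 1–7, 2121: 7 days.
Residual: 352 days.
Total: 1083 days.
1083 mod 7 = 5, so 5 days after Wednesday is Monday.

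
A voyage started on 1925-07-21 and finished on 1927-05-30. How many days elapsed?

678

Day-of-year of July 21, 1925: 202.
Day-of-year of May 30, 1927: 150.
1925 has 365 days, so 365 − 202 = 163 days remain in 1925.
Full years: 1926: 365. Sum = 365.
Total: 163 + 365 + 150 = 678 days.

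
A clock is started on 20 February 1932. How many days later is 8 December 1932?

292

February 1932: 29 − 20 = 9 days remain (1932 is a leap year, so February has 29 days).
Then 9 full months totalling 275 days.
December 1–8, 1932: 8 days.
Total: 9 + 275 + 8 = 292 days.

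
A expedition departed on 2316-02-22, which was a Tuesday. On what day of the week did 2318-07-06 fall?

Saturday

Day-of-year of February 22, 2316: 53.
Day-of-year of July 6, 2318: 187.
2316 has 366 days, so 366 − 53 = 313 days remain in 2316.
Full years: 2317: 365. Sum = 365.
Total: 313 + 365 + 187 = 865 days.
865 mod 7 = 4, so 4 days after Tuesday is Saturday.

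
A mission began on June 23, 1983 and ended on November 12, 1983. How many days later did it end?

142

June 1983: 30 − 23 = 7 days remain.
Then July (31), August (31), September (30), October (31): 31 + 31 + 30 + 31 = 123 days.
November 1–12, 1983: 12 days.
Total: 7 + 123 + 12 = 142 days.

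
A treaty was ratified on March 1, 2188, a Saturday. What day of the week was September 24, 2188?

Wednesday

March 2188: 31 − 1 = 30 days remain.
Then April (30), May (31), June (30), July (31), August (31): 30 + 31 + 30 + 31 + 31 = 153 days.
September 1–24, 2188: 24 days.
Total: 30 + 153 + 24 = 207 days.
207 mod 7 = 4, so 4 days after Saturday is Wednesday.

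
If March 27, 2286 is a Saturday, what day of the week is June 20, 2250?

Count forward from the earlier date (June 20, 2250) to the later (March 27, 2286):
From June 20, 2250 to June 20, 2285: 35 years, of which 9 contain a Feb 29 — 26×365 + 9×366 = 12784 days.
June 2285: 30 − 20 = 10 days remain.
Then July (31), August (31), September (30), October (31), November (30), December (31), January (31), February 2286 (28): 31 + 31 + 30 + 31 + 30 + 31 + 31 + 28 = 243 days.
March 1–27, 2286: 27 days.
Residual: 280 days.
Total: 13064 days.
13064 mod 7 = 2, so 2 days before Saturday is Thursday.

Thursday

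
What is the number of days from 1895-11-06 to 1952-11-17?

20830

From November 6, 1895 to November 6, 1952: 57 years, of which 14 contain a Feb 29 — 43×365 + 14×366 = 20819 days.
(1900 is not a leap year (divisible by 100 but not 400).)
Within November 1952: 17 − 6 = 11 days.
Total: 20830 days.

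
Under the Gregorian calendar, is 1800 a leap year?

No

1800 is not a leap year (divisible by 100 but not 400).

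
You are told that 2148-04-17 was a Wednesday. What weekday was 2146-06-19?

Count forward from the earlier date (June 19, 2146) to the later (April 17, 2148):
Day-of-year of June 19, 2146: 170.
Day-of-year of April 17, 2148: 108.
2146 has 365 days, so 365 − 170 = 195 days remain in 2146.
Full years: 2147: 365. Sum = 365.
Total: 195 + 365 + 108 = 668 days.
668 mod 7 = 3, so 3 days before Wednesday is Sunday.

Sunday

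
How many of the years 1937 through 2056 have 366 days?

Years divisible by 4: 1940, 1944, …, 2056 — 30 in all.
2000 is divisible by 400, so still leap.
No century exceptions apply. Count: 30.

30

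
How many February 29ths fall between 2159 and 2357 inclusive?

Years divisible by 4: 2160, 2164, …, 2356 — 50 in all.
Of these, 2200, 2300 are divisible by 100 but not 400, so not leap.
Leap years: 50 − 2 = 48.

48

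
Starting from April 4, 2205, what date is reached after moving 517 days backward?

November 4, 2203

Count 517 days before April 4, 2205:
November 2203: 30 − 4 = 26 days remain.
Then 16 full months totalling 487 days.
April 1–4, 2205: 4 days.
Total: 26 + 487 + 4 = 517 days.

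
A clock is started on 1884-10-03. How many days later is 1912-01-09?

9958

From October 3, 1884 to October 3, 1911: 27 years, of which 5 contain a Feb 29 — 22×365 + 5×366 = 9860 days.
(1900 is not a leap year (divisible by 100 but not 400).)
October 1911: 31 − 3 = 28 days remain.
Then November (30), December (31): 30 + 31 = 61 days.
January 1–9, 1912: 9 days.
Residual: 98 days.
Total: 9958 days.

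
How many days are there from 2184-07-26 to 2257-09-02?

Day-of-year of July 26, 2184: 208.
Day-of-year of September 2, 2257: 245.
2184 has 366 days, so 366 − 208 = 158 days remain in 2184.
Full years 2185–2256: 55 common + 17 leap = 55×365 + 17×366 = 26297 days.
Total: 158 + 26297 + 245 = 26700 days.

26700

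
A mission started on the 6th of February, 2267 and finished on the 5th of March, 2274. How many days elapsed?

2584

Day-of-year of February 6, 2267: 37.
Day-of-year of March 5, 2274: 64.
2267 has 365 days, so 365 − 37 = 328 days remain in 2267.
Full years: 2268: 366; 2269: 365; 2270: 365; 2271: 365; 2272: 366; 2273: 365. Sum = 2192.
Total: 328 + 2192 + 64 = 2584 days.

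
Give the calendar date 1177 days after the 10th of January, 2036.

the 1st of April, 2039

Count 1177 days after January 10, 2036:
January 10, 2036 → January 10, 2037: 366 days (2036 is a leap year).
January 10, 2037 → January 10, 2038: 365 days.
January 10, 2038 → January 10, 2039: 365 days.
January 2039: 31 − 10 = 21 days remain.
Then February 2039 (28), March (31): 28 + 31 = 59 days.
April 1, 2039: 1 day.
Residual: 81 days.
Total: 1177 days.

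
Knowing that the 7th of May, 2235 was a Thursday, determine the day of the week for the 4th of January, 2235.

Count forward from the earlier date (January 4, 2235) to the later (May 7, 2235):
January 2235: 31 − 4 = 27 days remain.
Then February 2235 (28), March (31), April (30): 28 + 31 + 30 = 89 days.
May 1–7, 2235: 7 days.
Total: 27 + 89 + 7 = 123 days.
123 mod 7 = 4, so 4 days before Thursday is Sunday.

Sunday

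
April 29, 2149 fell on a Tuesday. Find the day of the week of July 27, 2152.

April 29, 2149 → April 29, 2150: 365 days.
April 29, 2150 → April 29, 2151: 365 days.
April 29, 2151 → April 29, 2152: 366 days (2152 is a leap year).
April 2152: 30 − 29 = 1 day remains.
Then May (31), June (30): 31 + 30 = 61 days.
July 1–27, 2152: 27 days.
Residual: 89 days.
Total: 1185 days.
1185 mod 7 = 2, so 2 days after Tuesday is Thursday.

Thursday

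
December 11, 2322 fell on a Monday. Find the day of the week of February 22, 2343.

Day-of-year of December 11, 2322: 345.
Day-of-year of February 22, 2343: 53.
2322 has 365 days, so 365 − 345 = 20 days remain in 2322.
Full years 2323–2342: 15 common + 5 leap = 15×365 + 5×366 = 7305 days.
Total: 20 + 7305 + 53 = 7378 days.
7378 is a multiple of 7, so February 22, 2343 falls on the same weekday: Monday.

Monday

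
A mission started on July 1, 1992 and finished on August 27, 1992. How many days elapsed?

July 1992: 31 − 1 = 30 days remain.
August 1–27, 1992: 27 days.
Total: 30 + 27 = 57 days.

57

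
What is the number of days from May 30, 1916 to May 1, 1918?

May 30, 1916 → May 30, 1917: 365 days.
May 1917: 31 − 30 = 1 day remains.
Then 11 full months totalling 334 days.
May 1, 1918: 1 day.
Residual: 336 days.
Total: 701 days.

701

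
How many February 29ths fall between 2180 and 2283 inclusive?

Years divisible by 4: 2180, 2184, …, 2280 — 26 in all.
Of these, 2200 is divisible by 100 but not 400, so not leap.
Leap years: 26 − 1 = 25.

25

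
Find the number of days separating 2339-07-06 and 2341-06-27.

722

Day-of-year of July 6, 2339: 187.
Day-of-year of June 27, 2341: 178.
2339 has 365 days, so 365 − 187 = 178 days remain in 2339.
Full years: 2340: 366. Sum = 366.
Total: 178 + 366 + 178 = 722 days.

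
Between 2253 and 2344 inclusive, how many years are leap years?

22

Years divisible by 4: 2256, 2260, …, 2344 — 23 in all.
Of these, 2300 is divisible by 100 but not 400, so not leap.
Leap years: 23 − 1 = 22.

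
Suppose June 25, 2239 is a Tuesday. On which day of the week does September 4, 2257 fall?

Friday

From June 25, 2239 to June 25, 2257: 18 years, of which 5 contain a Feb 29 — 13×365 + 5×366 = 6575 days.
June 2257: 30 − 25 = 5 days remain.
Then July (31), August (31): 31 + 31 = 62 days.
September 1–4, 2257: 4 days.
Residual: 71 days.
Total: 6646 days.
6646 mod 7 = 3, so 3 days after Tuesday is Friday.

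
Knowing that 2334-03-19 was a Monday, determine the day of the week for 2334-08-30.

Thursday

March 2334: 31 − 19 = 12 days remain.
Then April (30), May (31), June (30), July (31): 30 + 31 + 30 + 31 = 122 days.
August 1–30, 2334: 30 days.
Total: 12 + 122 + 30 = 164 days.
164 mod 7 = 3, so 3 days after Monday is Thursday.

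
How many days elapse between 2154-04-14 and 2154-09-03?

142

April 2154: 30 − 14 = 16 days remain.
Then May (31), June (30), July (31), August (31): 31 + 30 + 31 + 31 = 123 days.
September 1–3, 2154: 3 days.
Total: 16 + 123 + 3 = 142 days.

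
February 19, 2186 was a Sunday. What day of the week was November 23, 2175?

Thursday

Count forward from the earlier date (November 23, 2175) to the later (February 19, 2186):
Day-of-year of November 23, 2175: 327.
Day-of-year of February 19, 2186: 50.
2175 has 365 days, so 365 − 327 = 38 days remain in 2175.
Full years 2176–2185: 7 common + 3 leap = 7×365 + 3×366 = 3653 days.
Total: 38 + 3653 + 50 = 3741 days.
3741 mod 7 = 3, so 3 days before Sunday is Thursday.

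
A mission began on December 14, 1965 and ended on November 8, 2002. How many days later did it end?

Day-of-year of December 14, 1965: 348.
Day-of-year of November 8, 2002: 312.
1965 has 365 days, so 365 − 348 = 17 days remain in 1965.
Full years 1966–2001: 27 common + 9 leap = 27×365 + 9×366 = 13149 days.
Total: 17 + 13149 + 312 = 13478 days.

13478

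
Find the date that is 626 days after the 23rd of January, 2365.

the 11th of October, 2366

Count 626 days after January 23, 2365:
Day-of-year of January 23, 2365: 23.
Day-of-year of October 11, 2366: 284.
2365 has 365 days, so 365 − 23 = 342 days remain in 2365.
Total: 342 + 284 = 626 days.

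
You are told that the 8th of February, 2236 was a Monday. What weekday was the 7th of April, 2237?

Day-of-year of February 8, 2236: 39.
Day-of-year of April 7, 2237: 97.
2236 has 366 days, so 366 − 39 = 327 days remain in 2236.
Total: 327 + 97 = 424 days.
424 mod 7 = 4, so 4 days after Monday is Friday.

Friday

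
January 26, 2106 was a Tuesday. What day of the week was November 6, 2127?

Thursday

From January 26, 2106 to January 26, 2127: 21 years, of which 5 contain a Feb 29 — 16×365 + 5×366 = 7670 days.
January 2127: 31 − 26 = 5 days remain.
Then 9 full months totalling 273 days.
November 1–6, 2127: 6 days.
Residual: 284 days.
Total: 7954 days.
7954 mod 7 = 2, so 2 days after Tuesday is Thursday.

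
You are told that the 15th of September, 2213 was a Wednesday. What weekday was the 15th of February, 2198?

Thursday

Count forward from the earlier date (February 15, 2198) to the later (September 15, 2213):
Day-of-year of February 15, 2198: 46.
Day-of-year of September 15, 2213: 258.
2198 has 365 days, so 365 − 46 = 319 days remain in 2198.
Full years 2199–2212: 11 common + 3 leap = 11×365 + 3×366 = 5113 days.
Total: 319 + 5113 + 258 = 5690 days.
5690 mod 7 = 6, so 6 days before Wednesday is Thursday.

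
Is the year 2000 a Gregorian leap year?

Yes

2000 is a leap year (divisible by 400).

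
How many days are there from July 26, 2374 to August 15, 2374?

July 2374: 31 − 26 = 5 days remain.
August 1–15, 2374: 15 days.
Total: 5 + 15 = 20 days.

20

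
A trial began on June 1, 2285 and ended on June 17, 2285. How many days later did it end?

Within June 2285: 17 − 1 = 16 days.

16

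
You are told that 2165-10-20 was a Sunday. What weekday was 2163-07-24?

Count forward from the earlier date (July 24, 2163) to the later (October 20, 2165):
Day-of-year of July 24, 2163: 205.
Day-of-year of October 20, 2165: 293.
2163 has 365 days, so 365 − 205 = 160 days remain in 2163.
Full years: 2164: 366. Sum = 366.
Total: 160 + 366 + 293 = 819 days.
819 is a multiple of 7, so 2163-07-24 falls on the same weekday: Sunday.

Sunday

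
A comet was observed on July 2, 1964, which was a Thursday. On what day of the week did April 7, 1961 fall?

Friday

Count forward from the earlier date (April 7, 1961) to the later (July 2, 1964):
April 7, 1961 → April 7, 1962: 365 days.
April 7, 1962 → April 7, 1963: 365 days.
April 7, 1963 → April 7, 1964: 366 days (1964 is a leap year).
April 1964: 30 − 7 = 23 days remain.
Then May (31), June (30): 31 + 30 = 61 days.
July 1–2, 1964: 2 days.
Residual: 86 days.
Total: 1182 days.
1182 mod 7 = 6, so 6 days before Thursday is Friday.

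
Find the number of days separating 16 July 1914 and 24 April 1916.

648

July 1914: 31 − 16 = 15 days remain.
Then 20 full months totalling 609 days.
April 1–24, 1916: 24 days.
Total: 15 + 609 + 24 = 648 days.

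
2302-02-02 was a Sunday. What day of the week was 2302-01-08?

Count forward from the earlier date (January 8, 2302) to the later (February 2, 2302):
January 2302: 31 − 8 = 23 days remain.
February 1–2, 2302: 2 days (2302 is not a leap year).
Total: 23 + 2 = 25 days.
25 mod 7 = 4, so 4 days before Sunday is Wednesday.

Wednesday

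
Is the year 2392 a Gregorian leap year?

2392 is a leap year.

Yes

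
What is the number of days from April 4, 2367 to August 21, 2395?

Day-of-year of April 4, 2367: 94.
Day-of-year of August 21, 2395: 233.
2367 has 365 days, so 365 − 94 = 271 days remain in 2367.
Full years 2368–2394: 20 common + 7 leap = 20×365 + 7×366 = 9862 days.
Total: 271 + 9862 + 233 = 10366 days.

10366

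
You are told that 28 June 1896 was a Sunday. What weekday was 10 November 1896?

Tuesday

June 1896: 30 − 28 = 2 days remain.
Then July (31), August (31), September (30), October (31): 31 + 31 + 30 + 31 = 123 days.
November 1–10, 1896: 10 days.
Total: 2 + 123 + 10 = 135 days.
135 mod 7 = 2, so 2 days after Sunday is Tuesday.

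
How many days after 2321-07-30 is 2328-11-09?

2659

Day-of-year of July 30, 2321: 211.
Day-of-year of November 9, 2328: 314.
2321 has 365 days, so 365 − 211 = 154 days remain in 2321.
Full years: 2322: 365; 2323: 365; 2324: 366; 2325: 365; 2326: 365; 2327: 365. Sum = 2191.
Total: 154 + 2191 + 314 = 2659 days.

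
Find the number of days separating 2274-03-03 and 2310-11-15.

Day-of-year of March 3, 2274: 62.
Day-of-year of November 15, 2310: 319.
2274 has 365 days, so 365 − 62 = 303 days remain in 2274.
Full years 2275–2309: 27 common + 8 leap = 27×365 + 8×366 = 12783 days.
Total: 303 + 12783 + 319 = 13405 days.

13405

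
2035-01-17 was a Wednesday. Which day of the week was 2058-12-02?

Monday

Day-of-year of January 17, 2035: 17.
Day-of-year of December 2, 2058: 336.
2035 has 365 days, so 365 − 17 = 348 days remain in 2035.
Full years 2036–2057: 16 common + 6 leap = 16×365 + 6×366 = 8036 days.
Total: 348 + 8036 + 336 = 8720 days.
8720 mod 7 = 5, so 5 days after Wednesday is Monday.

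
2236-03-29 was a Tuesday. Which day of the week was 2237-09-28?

Thursday

Day-of-year of March 29, 2236: 89.
Day-of-year of September 28, 2237: 271.
2236 has 366 days, so 366 − 89 = 277 days remain in 2236.
Total: 277 + 271 = 548 days.
548 mod 7 = 2, so 2 days after Tuesday is Thursday.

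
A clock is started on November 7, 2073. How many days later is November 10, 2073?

Within November 2073: 10 − 7 = 3 days.

3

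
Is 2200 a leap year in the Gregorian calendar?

2200 is not a leap year (divisible by 100 but not 400).

No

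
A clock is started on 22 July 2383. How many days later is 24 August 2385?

764

July 2383: 31 − 22 = 9 days remain.
Then 24 full months totalling 731 days.
August 1–24, 2385: 24 days.
Total: 9 + 731 + 24 = 764 days.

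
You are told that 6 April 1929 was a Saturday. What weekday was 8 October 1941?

Day-of-year of April 6, 1929: 96.
Day-of-year of October 8, 1941: 281.
1929 has 365 days, so 365 − 96 = 269 days remain in 1929.
Full years 1930–1940: 8 common + 3 leap = 8×365 + 3×366 = 4018 days.
Total: 269 + 4018 + 281 = 4568 days.
4568 mod 7 = 4, so 4 days after Saturday is Wednesday.

Wednesday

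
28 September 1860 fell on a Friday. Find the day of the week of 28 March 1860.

Wednesday

Count forward from the earlier date (March 28, 1860) to the later (September 28, 1860):
March 1860: 31 − 28 = 3 days remain.
Then April (30), May (31), June (30), July (31), August (31): 30 + 31 + 30 + 31 + 31 = 153 days.
September 1–28, 1860: 28 days.
Total: 3 + 153 + 28 = 184 days.
184 mod 7 = 2, so 2 days before Friday is Wednesday.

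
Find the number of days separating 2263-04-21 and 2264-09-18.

516

Day-of-year of April 21, 2263: 111.
Day-of-year of September 18, 2264: 262.
2263 has 365 days, so 365 − 111 = 254 days remain in 2263.
Total: 254 + 262 = 516 days.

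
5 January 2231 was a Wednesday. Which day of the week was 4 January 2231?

Count forward from the earlier date (January 4, 2231) to the later (January 5, 2231):
Within January 2231: 5 − 4 = 1 day.
1 mod 7 = 1, so 1 day before Wednesday is Tuesday.

Tuesday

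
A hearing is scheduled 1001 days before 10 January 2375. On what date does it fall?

14 April 2372

Count 1001 days before January 10, 2375:
April 14, 2372 → April 14, 2373: 365 days.
April 14, 2373 → April 14, 2374: 365 days.
April 2374: 30 − 14 = 16 days remain.
Then May (31), June (30), July (31), August (31), September (30), October (31), November (30), December (31): 31 + 30 + 31 + 31 + 30 + 31 + 30 + 31 = 245 days.
January 1–10, 2375: 10 days.
Residual: 271 days.
Total: 1001 days.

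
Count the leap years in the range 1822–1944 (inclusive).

Years divisible by 4: 1824, 1828, …, 1944 — 31 in all.
Of these, 1900 is divisible by 100 but not 400, so not leap.
Leap years: 31 − 1 = 30.

30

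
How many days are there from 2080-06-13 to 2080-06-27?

14

Within June 2080: 27 − 13 = 14 days.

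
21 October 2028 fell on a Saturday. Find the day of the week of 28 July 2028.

Count forward from the earlier date (July 28, 2028) to the later (October 21, 2028):
July 2028: 31 − 28 = 3 days remain.
Then August (31), September (30): 31 + 30 = 61 days.
October 1–21, 2028: 21 days.
Total: 3 + 61 + 21 = 85 days.
85 mod 7 = 1, so 1 day before Saturday is Friday.

Friday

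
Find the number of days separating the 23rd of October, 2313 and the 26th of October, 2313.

Within October 2313: 26 − 23 = 3 days.

3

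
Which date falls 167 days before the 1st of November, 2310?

the 18th of May, 2310

Count 167 days before November 1, 2310:
May 2310: 31 − 18 = 13 days remain.
Then June (30), July (31), August (31), September (30), October (31): 30 + 31 + 31 + 30 + 31 = 153 days.
November 1, 2310: 1 day.
Total: 13 + 153 + 1 = 167 days.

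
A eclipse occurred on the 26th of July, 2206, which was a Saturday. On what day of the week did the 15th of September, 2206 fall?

Monday

July 2206: 31 − 26 = 5 days remain.
Then August (31): 31 days.
September 1–15, 2206: 15 days.
Total: 5 + 31 + 15 = 51 days.
51 mod 7 = 2, so 2 days after Saturday is Monday.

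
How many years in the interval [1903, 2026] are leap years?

31

Years divisible by 4: 1904, 1908, …, 2024 — 31 in all.
2000 is divisible by 400, so still leap.
No century exceptions apply. Count: 31.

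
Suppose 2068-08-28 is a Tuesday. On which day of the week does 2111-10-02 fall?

From August 28, 2068 to August 28, 2111: 43 years, of which 9 contain a Feb 29 — 34×365 + 9×366 = 15704 days.
(2100 is not a leap year (divisible by 100 but not 400).)
August 2111: 31 − 28 = 3 days remain.
Then September (30): 30 days.
October 1–2, 2111: 2 days.
Residual: 35 days.
Total: 15739 days.
15739 mod 7 = 3, so 3 days after Tuesday is Friday.

Friday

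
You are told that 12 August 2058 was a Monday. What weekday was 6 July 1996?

Saturday

Count forward from the earlier date (July 6, 1996) to the later (August 12, 2058):
From July 6, 1996 to July 6, 2058: 62 years, of which 15 contain a Feb 29 — 47×365 + 15×366 = 22645 days.
(2000 is a leap year (divisible by 400).)
July 2058: 31 − 6 = 25 days remain.
August 1–12, 2058: 12 days.
Residual: 37 days.
Total: 22682 days.
22682 mod 7 = 2, so 2 days before Monday is Saturday.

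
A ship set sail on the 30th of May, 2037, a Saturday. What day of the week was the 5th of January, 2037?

Monday

Count forward from the earlier date (January 5, 2037) to the later (May 30, 2037):
January 2037: 31 − 5 = 26 days remain.
Then February 2037 (28), March (31), April (30): 28 + 31 + 30 = 89 days.
May 1–30, 2037: 30 days.
Total: 26 + 89 + 30 = 145 days.
145 mod 7 = 5, so 5 days before Saturday is Monday.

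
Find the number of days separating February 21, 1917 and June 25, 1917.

124

February 1917: 28 − 21 = 7 days remain (1917 is not a leap year, so February has 28 days).
Then March (31), April (30), May (31): 31 + 30 + 31 = 92 days.
June 1–25, 1917: 25 days.
Total: 7 + 92 + 25 = 124 days.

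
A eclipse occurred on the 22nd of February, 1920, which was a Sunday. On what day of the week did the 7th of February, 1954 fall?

Day-of-year of February 22, 1920: 53.
Day-of-year of February 7, 1954: 38.
1920 has 366 days, so 366 − 53 = 313 days remain in 1920.
Full years 1921–1953: 25 common + 8 leap = 25×365 + 8×366 = 12053 days.
Total: 313 + 12053 + 38 = 12404 days.
12404 is a multiple of 7, so the 7th of February, 1954 falls on the same weekday: Sunday.

Sunday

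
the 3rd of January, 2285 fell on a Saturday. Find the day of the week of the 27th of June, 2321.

Monday

From January 3, 2285 to January 3, 2321: 36 years, of which 8 contain a Feb 29 — 28×365 + 8×366 = 13148 days.
(2300 is not a leap year (divisible by 100 but not 400).)
January 2321: 31 − 3 = 28 days remain.
Then February 2321 (28), March (31), April (30), May (31): 28 + 31 + 30 + 31 = 120 days.
June 1–27, 2321: 27 days.
Residual: 175 days.
Total: 13323 days.
13323 mod 7 = 2, so 2 days after Saturday is Monday.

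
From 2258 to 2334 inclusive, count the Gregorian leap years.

18

Years divisible by 4: 2260, 2264, …, 2332 — 19 in all.
Of these, 2300 is divisible by 100 but not 400, so not leap.
Leap years: 19 − 1 = 18.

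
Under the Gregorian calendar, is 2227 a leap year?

2227 is not a leap year.

No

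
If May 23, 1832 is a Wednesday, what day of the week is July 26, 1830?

Monday

Count forward from the earlier date (July 26, 1830) to the later (May 23, 1832):
Day-of-year of July 26, 1830: 207.
Day-of-year of May 23, 1832: 144.
1830 has 365 days, so 365 − 207 = 158 days remain in 1830.
Full years: 1831: 365. Sum = 365.
Total: 158 + 365 + 144 = 667 days.
667 mod 7 = 2, so 2 days before Wednesday is Monday.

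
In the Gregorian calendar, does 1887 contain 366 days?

1887 is not a leap year.

No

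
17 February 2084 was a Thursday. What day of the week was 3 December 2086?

Tuesday

February 17, 2084 → February 17, 2085: 366 days (2084 is a leap year).
February 17, 2085 → February 17, 2086: 365 days.
February 2086: 28 − 17 = 11 days remain (2086 is not a leap year, so February has 28 days).
Then 9 full months totalling 275 days.
December 1–3, 2086: 3 days.
Residual: 289 days.
Total: 1020 days.
1020 mod 7 = 5, so 5 days after Thursday is Tuesday.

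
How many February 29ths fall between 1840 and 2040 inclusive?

Years divisible by 4: 1840, 1844, …, 2040 — 51 in all.
Of these, 1900 is divisible by 100 but not 400, so not leap.
2000 is divisible by 400, so still leap.
Leap years: 51 − 1 = 50.

50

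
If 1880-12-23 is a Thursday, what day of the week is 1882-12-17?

Sunday

December 23, 1880 → December 23, 1881: 365 days.
December 1881: 31 − 23 = 8 days remain.
Then 11 full months totalling 334 days.
December 1–17, 1882: 17 days.
Residual: 359 days.
Total: 724 days.
724 mod 7 = 3, so 3 days after Thursday is Sunday.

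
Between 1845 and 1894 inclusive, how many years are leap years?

Years divisible by 4 in [1845, 1894]: 1848, 1852, 1856, 1860, 1864, 1868, 1872, 1876, 1880, 1884, 1888, 1892.
No century exceptions apply. Count: 12.

12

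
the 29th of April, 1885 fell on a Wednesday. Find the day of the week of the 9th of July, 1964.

From April 29, 1885 to April 29, 1964: 79 years, of which 19 contain a Feb 29 — 60×365 + 19×366 = 28854 days.
(1900 is not a leap year (divisible by 100 but not 400).)
April 1964: 30 − 29 = 1 day remains.
Then May (31), June (30): 31 + 30 = 61 days.
July 1–9, 1964: 9 days.
Residual: 71 days.
Total: 28925 days.
28925 mod 7 = 1, so 1 day after Wednesday is Thursday.

Thursday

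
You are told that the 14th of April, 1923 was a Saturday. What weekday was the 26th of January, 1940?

Friday

Day-of-year of April 14, 1923: 104.
Day-of-year of January 26, 1940: 26.
1923 has 365 days, so 365 − 104 = 261 days remain in 1923.
Full years 1924–1939: 12 common + 4 leap = 12×365 + 4×366 = 5844 days.
Total: 261 + 5844 + 26 = 6131 days.
6131 mod 7 = 6, so 6 days after Saturday is Friday.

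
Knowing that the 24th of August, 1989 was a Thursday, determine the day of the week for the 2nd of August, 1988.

Tuesday

Count forward from the earlier date (August 2, 1988) to the later (August 24, 1989):
August 2, 1988 → August 2, 1989: 365 days.
Within August 1989: 24 − 2 = 22 days.
Total: 387 days.
387 mod 7 = 2, so 2 days before Thursday is Tuesday.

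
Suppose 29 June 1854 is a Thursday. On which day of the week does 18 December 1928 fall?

From June 29, 1854 to June 29, 1928: 74 years, of which 18 contain a Feb 29 — 56×365 + 18×366 = 27028 days.
(1900 is not a leap year (divisible by 100 but not 400).)
June 1928: 30 − 29 = 1 day remains.
Then July (31), August (31), September (30), October (31), November (30): 31 + 31 + 30 + 31 + 30 = 153 days.
December 1–18, 1928: 18 days.
Residual: 172 days.
Total: 27200 days.
27200 mod 7 = 5, so 5 days after Thursday is Tuesday.

Tuesday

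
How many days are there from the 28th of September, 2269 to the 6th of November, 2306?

13552

Day-of-year of September 28, 2269: 271.
Day-of-year of November 6, 2306: 310.
2269 has 365 days, so 365 − 271 = 94 days remain in 2269.
Full years 2270–2305: 28 common + 8 leap = 28×365 + 8×366 = 13148 days.
Total: 94 + 13148 + 310 = 13552 days.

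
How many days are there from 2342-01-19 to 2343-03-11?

416

January 2342: 31 − 19 = 12 days remain.
Then 13 full months totalling 393 days.
March 1–11, 2343: 11 days.
Total: 12 + 393 + 11 = 416 days.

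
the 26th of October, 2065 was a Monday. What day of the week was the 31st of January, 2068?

Day-of-year of October 26, 2065: 299.
Day-of-year of January 31, 2068: 31.
2065 has 365 days, so 365 − 299 = 66 days remain in 2065.
Full years: 2066: 365; 2067: 365. Sum = 730.
Total: 66 + 730 + 31 = 827 days.
827 mod 7 = 1, so 1 day after Monday is Tuesday.

Tuesday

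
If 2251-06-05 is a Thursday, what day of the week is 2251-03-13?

Count forward from the earlier date (March 13, 2251) to the later (June 5, 2251):
March 2251: 31 − 13 = 18 days remain.
Then April (30), May (31): 30 + 31 = 61 days.
June 1–5, 2251: 5 days.
Total: 18 + 61 + 5 = 84 days.
84 is a multiple of 7, so 2251-03-13 falls on the same weekday: Thursday.

Thursday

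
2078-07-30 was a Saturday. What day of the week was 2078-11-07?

Monday

July 2078: 31 − 30 = 1 day remains.
Then August (31), September (30), October (31): 31 + 30 + 31 = 92 days.
November 1–7, 2078: 7 days.
Total: 1 + 92 + 7 = 100 days.
100 mod 7 = 2, so 2 days after Saturday is Monday.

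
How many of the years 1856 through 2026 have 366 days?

42

Years divisible by 4: 1856, 1860, …, 2024 — 43 in all.
Of these, 1900 is divisible by 100 but not 400, so not leap.
2000 is divisible by 400, so still leap.
Leap years: 43 − 1 = 42.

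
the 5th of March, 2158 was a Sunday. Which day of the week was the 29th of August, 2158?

Tuesday

March 2158: 31 − 5 = 26 days remain.
Then April (30), May (31), June (30), July (31): 30 + 31 + 30 + 31 = 122 days.
August 1–29, 2158: 29 days.
Total: 26 + 122 + 29 = 177 days.
177 mod 7 = 2, so 2 days after Sunday is Tuesday.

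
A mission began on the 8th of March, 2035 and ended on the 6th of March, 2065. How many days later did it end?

10956

Day-of-year of March 8, 2035: 67.
Day-of-year of March 6, 2065: 65.
2035 has 365 days, so 365 − 67 = 298 days remain in 2035.
Full years 2036–2064: 21 common + 8 leap = 21×365 + 8×366 = 10593 days.
Total: 298 + 10593 + 65 = 10956 days.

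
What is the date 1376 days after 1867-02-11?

1870-11-18

Count 1376 days after February 11, 1867:
Day-of-year of February 11, 1867: 42.
Day-of-year of November 18, 1870: 322.
1867 has 365 days, so 365 − 42 = 323 days remain in 1867.
Full years: 1868: 366; 1869: 365. Sum = 731.
Total: 323 + 731 + 322 = 1376 days.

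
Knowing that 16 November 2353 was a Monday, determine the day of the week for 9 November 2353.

Monday

Count forward from the earlier date (November 9, 2353) to the later (November 16, 2353):
Within November 2353: 16 − 9 = 7 days.
7 is a multiple of 7, so 9 November 2353 falls on the same weekday: Monday.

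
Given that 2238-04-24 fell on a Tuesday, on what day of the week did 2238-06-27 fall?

Wednesday

April 2238: 30 − 24 = 6 days remain.
Then May (31): 31 days.
June 1–27, 2238: 27 days.
Total: 6 + 31 + 27 = 64 days.
64 mod 7 = 1, so 1 day after Tuesday is Wednesday.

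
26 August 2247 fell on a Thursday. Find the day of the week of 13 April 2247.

Count forward from the earlier date (April 13, 2247) to the later (August 26, 2247):
April 2247: 30 − 13 = 17 days remain.
Then May (31), June (30), July (31): 31 + 30 + 31 = 92 days.
August 1–26, 2247: 26 days.
Total: 17 + 92 + 26 = 135 days.
135 mod 7 = 2, so 2 days before Thursday is Tuesday.

Tuesday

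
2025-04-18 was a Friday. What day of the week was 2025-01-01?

Count forward from the earlier date (January 1, 2025) to the later (April 18, 2025):
January 2025: 31 − 1 = 30 days remain.
Then February 2025 (28), March (31): 28 + 31 = 59 days.
April 1–18, 2025: 18 days.
Total: 30 + 59 + 18 = 107 days.
107 mod 7 = 2, so 2 days before Friday is Wednesday.

Wednesday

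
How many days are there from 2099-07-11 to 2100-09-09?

July 2099: 31 − 11 = 20 days remain.
Then 13 full months totalling 396 days.
September 1–9, 2100: 9 days.
Total: 20 + 396 + 9 = 425 days.

425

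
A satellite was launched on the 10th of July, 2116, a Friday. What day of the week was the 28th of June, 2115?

Count forward from the earlier date (June 28, 2115) to the later (July 10, 2116):
June 2115: 30 − 28 = 2 days remain.
Then 12 full months totalling 366 days.
July 1–10, 2116: 10 days.
Total: 2 + 366 + 10 = 378 days.
378 is a multiple of 7, so the 28th of June, 2115 falls on the same weekday: Friday.

Friday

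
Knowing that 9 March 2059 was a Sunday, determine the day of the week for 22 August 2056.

Tuesday

Count forward from the earlier date (August 22, 2056) to the later (March 9, 2059):
August 22, 2056 → August 22, 2057: 365 days.
August 22, 2057 → August 22, 2058: 365 days.
August 2058: 31 − 22 = 9 days remain.
Then September (30), October (31), November (30), December (31), January (31), February 2059 (28): 30 + 31 + 30 + 31 + 31 + 28 = 181 days.
March 1–9, 2059: 9 days.
Residual: 199 days.
Total: 929 days.
929 mod 7 = 5, so 5 days before Sunday is Tuesday.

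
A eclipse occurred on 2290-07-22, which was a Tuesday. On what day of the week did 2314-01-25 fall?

Sunday

Day-of-year of July 22, 2290: 203.
Day-of-year of January 25, 2314: 25.
2290 has 365 days, so 365 − 203 = 162 days remain in 2290.
Full years 2291–2313: 18 common + 5 leap = 18×365 + 5×366 = 8400 days.
Total: 162 + 8400 + 25 = 8587 days.
8587 mod 7 = 5, so 5 days after Tuesday is Sunday.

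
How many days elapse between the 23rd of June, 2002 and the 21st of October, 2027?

From June 23, 2002 to June 23, 2027: 25 years, of which 6 contain a Feb 29 — 19×365 + 6×366 = 9131 days.
June 2027: 30 − 23 = 7 days remain.
Then July (31), August (31), September (30): 31 + 31 + 30 = 92 days.
October 1–21, 2027: 21 days.
Residual: 120 days.
Total: 9251 days.

9251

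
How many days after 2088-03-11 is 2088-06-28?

March 2088: 31 − 11 = 20 days remain.
Then April (30), May (31): 30 + 31 = 61 days.
June 1–28, 2088: 28 days.
Total: 20 + 61 + 28 = 109 days.

109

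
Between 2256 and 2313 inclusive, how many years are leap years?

Years divisible by 4: 2256, 2260, …, 2312 — 15 in all.
Of these, 2300 is divisible by 100 but not 400, so not leap.
Leap years: 15 − 1 = 14.

14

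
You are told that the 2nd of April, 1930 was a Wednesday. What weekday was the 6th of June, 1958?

From April 2, 1930 to April 2, 1958: 28 years, of which 7 contain a Feb 29 — 21×365 + 7×366 = 10227 days.
April 1958: 30 − 2 = 28 days remain.
Then May (31): 31 days.
June 1–6, 1958: 6 days.
Residual: 65 days.
Total: 10292 days.
10292 mod 7 = 2, so 2 days after Wednesday is Friday.

Friday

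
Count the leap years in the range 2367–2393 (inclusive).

Years divisible by 4 in [2367, 2393]: 2368, 2372, 2376, 2380, 2384, 2388, 2392.
No century exceptions apply. Count: 7.

7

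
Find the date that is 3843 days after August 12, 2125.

February 19, 2136

Count 3843 days after August 12, 2125:
From August 12, 2125 to August 12, 2135: 10 years, of which 2 contain a Feb 29 — 8×365 + 2×366 = 3652 days.
August 2135: 31 − 12 = 19 days remain.
Then September (30), October (31), November (30), December (31), January (31): 30 + 31 + 30 + 31 + 31 = 153 days.
February 1–19, 2136: 19 days (2136 is a leap year).
Residual: 191 days.
Total: 3843 days.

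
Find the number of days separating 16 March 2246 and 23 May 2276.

From March 16, 2246 to March 16, 2276: 30 years, of which 8 contain a Feb 29 — 22×365 + 8×366 = 10958 days.
March 2276: 31 − 16 = 15 days remain.
Then April (30): 30 days.
May 1–23, 2276: 23 days.
Residual: 68 days.
Total: 11026 days.

11026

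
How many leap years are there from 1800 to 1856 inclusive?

Years divisible by 4: 1800, 1804, …, 1856 — 15 in all.
Of these, 1800 is divisible by 100 but not 400, so not leap.
Leap years: 15 − 1 = 14.

14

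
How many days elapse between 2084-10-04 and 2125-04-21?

Day-of-year of October 4, 2084: 278.
Day-of-year of April 21, 2125: 111.
2084 has 366 days, so 366 − 278 = 88 days remain in 2084.
Full years 2085–2124: 31 common + 9 leap = 31×365 + 9×366 = 14609 days.
Total: 88 + 14609 + 111 = 14808 days.

14808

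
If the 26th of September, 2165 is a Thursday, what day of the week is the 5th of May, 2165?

Count forward from the earlier date (May 5, 2165) to the later (September 26, 2165):
May 2165: 31 − 5 = 26 days remain.
Then June (30), July (31), August (31): 30 + 31 + 31 = 92 days.
September 1–26, 2165: 26 days.
Total: 26 + 92 + 26 = 144 days.
144 mod 7 = 4, so 4 days before Thursday is Sunday.

Sunday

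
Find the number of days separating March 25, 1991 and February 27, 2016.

9105

From March 25, 1991 to March 25, 2015: 24 years, of which 6 contain a Feb 29 — 18×365 + 6×366 = 8766 days.
(2000 is a leap year (divisible by 400).)
March 2015: 31 − 25 = 6 days remain.
Then 10 full months totalling 306 days.
February 1–27, 2016: 27 days (2016 is a leap year).
Residual: 339 days.
Total: 9105 days.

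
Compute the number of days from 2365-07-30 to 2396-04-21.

11223

Day-of-year of July 30, 2365: 211.
Day-of-year of April 21, 2396: 112.
2365 has 365 days, so 365 − 211 = 154 days remain in 2365.
Full years 2366–2395: 23 common + 7 leap = 23×365 + 7×366 = 10957 days.
Total: 154 + 10957 + 112 = 11223 days.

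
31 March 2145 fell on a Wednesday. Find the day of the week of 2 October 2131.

Tuesday

Count forward from the earlier date (October 2, 2131) to the later (March 31, 2145):
Day-of-year of October 2, 2131: 275.
Day-of-year of March 31, 2145: 90.
2131 has 365 days, so 365 − 275 = 90 days remain in 2131.
Full years 2132–2144: 9 common + 4 leap = 9×365 + 4×366 = 4749 days.
Total: 90 + 4749 + 90 = 4929 days.
4929 mod 7 = 1, so 1 day before Wednesday is Tuesday.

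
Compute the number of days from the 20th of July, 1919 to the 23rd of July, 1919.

3

Within July 1919: 23 − 20 = 3 days.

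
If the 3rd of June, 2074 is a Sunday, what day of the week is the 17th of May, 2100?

From June 3, 2074 to June 3, 2099: 25 years, of which 6 contain a Feb 29 — 19×365 + 6×366 = 9131 days.
June 2099: 30 − 3 = 27 days remain.
Then 10 full months totalling 304 days.
May 1–17, 2100: 17 days.
Residual: 348 days.
Total: 9479 days.
9479 mod 7 = 1, so 1 day after Sunday is Monday.

Monday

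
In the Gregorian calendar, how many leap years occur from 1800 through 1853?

Years divisible by 4: 1800, 1804, …, 1852 — 14 in all.
Of these, 1800 is divisible by 100 but not 400, so not leap.
Leap years: 14 − 1 = 13.

13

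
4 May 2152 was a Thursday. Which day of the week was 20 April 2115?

Count forward from the earlier date (April 20, 2115) to the later (May 4, 2152):
Day-of-year of April 20, 2115: 110.
Day-of-year of May 4, 2152: 125.
2115 has 365 days, so 365 − 110 = 255 days remain in 2115.
Full years 2116–2151: 27 common + 9 leap = 27×365 + 9×366 = 13149 days.
Total: 255 + 13149 + 125 = 13529 days.
13529 mod 7 = 5, so 5 days before Thursday is Saturday.

Saturday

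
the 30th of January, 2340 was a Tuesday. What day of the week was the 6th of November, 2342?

Friday

January 2340: 31 − 30 = 1 day remains.
Then 33 full months totalling 1004 days.
November 1–6, 2342: 6 days.
Total: 1 + 1004 + 6 = 1011 days.
1011 mod 7 = 3, so 3 days after Tuesday is Friday.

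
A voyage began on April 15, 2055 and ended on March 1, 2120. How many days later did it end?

Day-of-year of April 15, 2055: 105.
Day-of-year of March 1, 2120: 61.
2055 has 365 days, so 365 − 105 = 260 days remain in 2055.
Full years 2056–2119: 49 common + 15 leap = 49×365 + 15×366 = 23375 days.
Total: 260 + 23375 + 61 = 23696 days.

23696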